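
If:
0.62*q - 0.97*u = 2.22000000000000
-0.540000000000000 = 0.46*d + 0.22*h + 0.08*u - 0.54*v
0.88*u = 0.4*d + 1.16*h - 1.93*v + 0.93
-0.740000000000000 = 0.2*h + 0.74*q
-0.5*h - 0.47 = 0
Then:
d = 1.51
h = -0.94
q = -0.75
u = -2.77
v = 1.49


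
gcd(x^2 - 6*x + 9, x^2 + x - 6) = 1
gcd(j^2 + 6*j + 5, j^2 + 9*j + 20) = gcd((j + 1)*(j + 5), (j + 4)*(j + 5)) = j + 5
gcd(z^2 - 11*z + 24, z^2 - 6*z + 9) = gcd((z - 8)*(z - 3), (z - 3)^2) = z - 3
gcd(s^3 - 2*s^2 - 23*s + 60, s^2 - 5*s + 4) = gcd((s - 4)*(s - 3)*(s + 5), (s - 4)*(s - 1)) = s - 4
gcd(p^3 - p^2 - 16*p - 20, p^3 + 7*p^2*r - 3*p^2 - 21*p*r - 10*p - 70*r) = p^2 - 3*p - 10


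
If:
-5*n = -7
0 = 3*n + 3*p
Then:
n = 7/5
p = -7/5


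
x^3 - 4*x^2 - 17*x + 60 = (x - 5)*(x - 3)*(x + 4)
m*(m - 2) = m^2 - 2*m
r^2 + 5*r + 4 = (r + 1)*(r + 4)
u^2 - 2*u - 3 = (u - 3)*(u + 1)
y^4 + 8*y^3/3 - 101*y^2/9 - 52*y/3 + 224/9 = (y - 8/3)*(y - 1)*(y + 7/3)*(y + 4)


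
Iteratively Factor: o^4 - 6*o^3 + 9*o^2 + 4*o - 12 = (o - 2)*(o^3 - 4*o^2 + o + 6) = (o - 2)^2*(o^2 - 2*o - 3) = (o - 2)^2*(o + 1)*(o - 3)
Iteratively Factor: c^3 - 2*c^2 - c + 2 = (c - 1)*(c^2 - c - 2) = (c - 2)*(c - 1)*(c + 1)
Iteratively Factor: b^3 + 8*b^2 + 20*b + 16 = (b + 2)*(b^2 + 6*b + 8) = (b + 2)^2*(b + 4)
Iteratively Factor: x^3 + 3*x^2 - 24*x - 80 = (x - 5)*(x^2 + 8*x + 16) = (x - 5)*(x + 4)*(x + 4)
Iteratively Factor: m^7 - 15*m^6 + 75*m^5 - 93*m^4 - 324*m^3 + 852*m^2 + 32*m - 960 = (m - 3)*(m^6 - 12*m^5 + 39*m^4 + 24*m^3 - 252*m^2 + 96*m + 320) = (m - 3)*(m - 2)*(m^5 - 10*m^4 + 19*m^3 + 62*m^2 - 128*m - 160) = (m - 3)*(m - 2)*(m + 2)*(m^4 - 12*m^3 + 43*m^2 - 24*m - 80) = (m - 4)*(m - 3)*(m - 2)*(m + 2)*(m^3 - 8*m^2 + 11*m + 20) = (m - 4)^2*(m - 3)*(m - 2)*(m + 2)*(m^2 - 4*m - 5) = (m - 4)^2*(m - 3)*(m - 2)*(m + 1)*(m + 2)*(m - 5)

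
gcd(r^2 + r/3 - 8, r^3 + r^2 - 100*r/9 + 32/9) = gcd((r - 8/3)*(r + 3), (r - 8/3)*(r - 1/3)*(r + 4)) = r - 8/3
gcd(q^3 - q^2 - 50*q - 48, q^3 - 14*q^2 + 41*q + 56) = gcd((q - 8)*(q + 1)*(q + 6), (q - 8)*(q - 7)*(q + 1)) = q^2 - 7*q - 8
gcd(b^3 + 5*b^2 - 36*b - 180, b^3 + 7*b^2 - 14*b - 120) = b^2 + 11*b + 30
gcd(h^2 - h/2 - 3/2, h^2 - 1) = h + 1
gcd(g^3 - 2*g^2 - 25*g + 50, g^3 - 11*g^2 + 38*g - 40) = g^2 - 7*g + 10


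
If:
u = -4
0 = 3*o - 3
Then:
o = 1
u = -4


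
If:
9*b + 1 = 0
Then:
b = -1/9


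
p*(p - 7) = p^2 - 7*p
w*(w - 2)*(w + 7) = w^3 + 5*w^2 - 14*w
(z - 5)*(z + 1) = z^2 - 4*z - 5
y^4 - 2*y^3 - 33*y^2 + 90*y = y*(y - 5)*(y - 3)*(y + 6)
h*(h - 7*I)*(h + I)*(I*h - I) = I*h^4 + 6*h^3 - I*h^3 - 6*h^2 + 7*I*h^2 - 7*I*h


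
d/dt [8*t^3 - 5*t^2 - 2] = 2*t*(12*t - 5)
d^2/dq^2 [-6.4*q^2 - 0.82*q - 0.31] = -12.8000000000000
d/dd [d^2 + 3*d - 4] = 2*d + 3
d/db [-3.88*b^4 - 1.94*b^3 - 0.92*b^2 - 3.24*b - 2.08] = -15.52*b^3 - 5.82*b^2 - 1.84*b - 3.24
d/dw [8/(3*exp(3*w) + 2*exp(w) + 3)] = (-72*exp(2*w) - 16)*exp(w)/(3*exp(3*w) + 2*exp(w) + 3)^2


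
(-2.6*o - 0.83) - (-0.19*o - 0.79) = -2.41*o - 0.0399999999999999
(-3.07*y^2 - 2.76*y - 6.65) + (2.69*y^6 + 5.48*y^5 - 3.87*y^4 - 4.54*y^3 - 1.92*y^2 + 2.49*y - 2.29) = 2.69*y^6 + 5.48*y^5 - 3.87*y^4 - 4.54*y^3 - 4.99*y^2 - 0.27*y - 8.94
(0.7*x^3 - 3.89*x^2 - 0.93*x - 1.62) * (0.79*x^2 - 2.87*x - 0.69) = 0.553*x^5 - 5.0821*x^4 + 9.9466*x^3 + 4.0734*x^2 + 5.2911*x + 1.1178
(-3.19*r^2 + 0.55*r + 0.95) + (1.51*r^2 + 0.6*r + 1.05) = -1.68*r^2 + 1.15*r + 2.0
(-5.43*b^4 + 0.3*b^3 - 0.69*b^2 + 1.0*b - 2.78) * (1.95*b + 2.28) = -10.5885*b^5 - 11.7954*b^4 - 0.6615*b^3 + 0.3768*b^2 - 3.141*b - 6.3384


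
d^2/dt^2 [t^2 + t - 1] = 2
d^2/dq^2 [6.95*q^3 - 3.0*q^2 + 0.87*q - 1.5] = 41.7*q - 6.0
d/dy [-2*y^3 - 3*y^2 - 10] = 6*y*(-y - 1)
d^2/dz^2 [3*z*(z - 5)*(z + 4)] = 18*z - 6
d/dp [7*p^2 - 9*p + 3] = 14*p - 9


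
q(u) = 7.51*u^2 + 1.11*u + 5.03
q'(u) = 15.02*u + 1.11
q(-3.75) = 106.48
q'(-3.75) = -55.22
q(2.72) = 63.61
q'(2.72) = 41.96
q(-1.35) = 17.22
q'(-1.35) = -19.17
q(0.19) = 5.51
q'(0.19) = 3.96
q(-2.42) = 46.33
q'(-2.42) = -35.24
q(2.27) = 46.25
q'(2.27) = 35.21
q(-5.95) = 264.30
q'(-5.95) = -88.26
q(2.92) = 72.30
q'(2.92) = 44.97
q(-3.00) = 69.29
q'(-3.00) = -43.95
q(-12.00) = 1073.15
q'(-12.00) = -179.13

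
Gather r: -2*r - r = -3*r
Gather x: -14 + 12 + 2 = 0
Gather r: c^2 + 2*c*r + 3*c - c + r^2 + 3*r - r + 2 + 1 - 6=c^2 + 2*c + r^2 + r*(2*c + 2) - 3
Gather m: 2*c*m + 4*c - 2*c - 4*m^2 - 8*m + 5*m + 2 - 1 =2*c - 4*m^2 + m*(2*c - 3) + 1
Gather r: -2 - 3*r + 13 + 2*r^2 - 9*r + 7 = 2*r^2 - 12*r + 18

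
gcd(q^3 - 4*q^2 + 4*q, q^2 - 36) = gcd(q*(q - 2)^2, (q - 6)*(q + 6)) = 1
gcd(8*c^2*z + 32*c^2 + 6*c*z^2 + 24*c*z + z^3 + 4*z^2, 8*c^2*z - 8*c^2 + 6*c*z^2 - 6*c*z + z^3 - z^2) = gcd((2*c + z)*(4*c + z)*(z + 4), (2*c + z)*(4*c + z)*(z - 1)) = 8*c^2 + 6*c*z + z^2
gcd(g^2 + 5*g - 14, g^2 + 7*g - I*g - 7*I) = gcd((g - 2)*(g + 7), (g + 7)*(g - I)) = g + 7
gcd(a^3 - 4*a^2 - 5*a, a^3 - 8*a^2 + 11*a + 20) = a^2 - 4*a - 5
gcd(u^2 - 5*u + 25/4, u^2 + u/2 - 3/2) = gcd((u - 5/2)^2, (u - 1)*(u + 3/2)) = 1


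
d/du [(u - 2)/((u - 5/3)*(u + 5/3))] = 9*(-9*u^2 + 36*u - 25)/(81*u^4 - 450*u^2 + 625)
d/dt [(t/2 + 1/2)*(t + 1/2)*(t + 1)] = (t + 1)*(3*t + 2)/2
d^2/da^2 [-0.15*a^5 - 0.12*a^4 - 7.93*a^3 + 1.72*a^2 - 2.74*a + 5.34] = -3.0*a^3 - 1.44*a^2 - 47.58*a + 3.44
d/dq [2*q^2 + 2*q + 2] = 4*q + 2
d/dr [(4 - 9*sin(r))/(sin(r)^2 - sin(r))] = (9*cos(r) - 8/tan(r) + 4*cos(r)/sin(r)^2)/(sin(r) - 1)^2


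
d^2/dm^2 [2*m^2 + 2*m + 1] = 4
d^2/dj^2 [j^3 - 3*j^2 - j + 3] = 6*j - 6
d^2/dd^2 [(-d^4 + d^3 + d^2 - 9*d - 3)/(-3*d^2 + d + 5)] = 2*(9*d^6 - 9*d^5 - 42*d^4 + 102*d^3 + 171*d^2 + 303*d - 22)/(27*d^6 - 27*d^5 - 126*d^4 + 89*d^3 + 210*d^2 - 75*d - 125)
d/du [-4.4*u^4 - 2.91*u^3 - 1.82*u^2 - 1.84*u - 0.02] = -17.6*u^3 - 8.73*u^2 - 3.64*u - 1.84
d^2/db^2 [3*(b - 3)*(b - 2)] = 6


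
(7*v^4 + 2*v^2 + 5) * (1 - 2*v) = -14*v^5 + 7*v^4 - 4*v^3 + 2*v^2 - 10*v + 5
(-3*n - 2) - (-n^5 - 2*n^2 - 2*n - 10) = n^5 + 2*n^2 - n + 8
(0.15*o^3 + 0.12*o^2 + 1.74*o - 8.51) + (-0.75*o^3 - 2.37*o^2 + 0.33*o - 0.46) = -0.6*o^3 - 2.25*o^2 + 2.07*o - 8.97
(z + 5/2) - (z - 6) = 17/2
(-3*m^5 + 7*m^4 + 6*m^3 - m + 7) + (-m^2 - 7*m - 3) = -3*m^5 + 7*m^4 + 6*m^3 - m^2 - 8*m + 4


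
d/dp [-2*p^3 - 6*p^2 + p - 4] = -6*p^2 - 12*p + 1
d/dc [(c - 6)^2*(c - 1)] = (c - 6)*(3*c - 8)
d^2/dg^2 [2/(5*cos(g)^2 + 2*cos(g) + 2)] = (-200*sin(g)^4 + 28*sin(g)^2 + 83*cos(g) - 15*cos(3*g) + 148)/(-5*sin(g)^2 + 2*cos(g) + 7)^3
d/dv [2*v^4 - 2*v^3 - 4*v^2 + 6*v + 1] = 8*v^3 - 6*v^2 - 8*v + 6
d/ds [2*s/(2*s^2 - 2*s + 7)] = 2*(7 - 2*s^2)/(4*s^4 - 8*s^3 + 32*s^2 - 28*s + 49)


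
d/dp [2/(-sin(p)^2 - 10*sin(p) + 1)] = 4*(sin(p) + 5)*cos(p)/(10*sin(p) - cos(p)^2)^2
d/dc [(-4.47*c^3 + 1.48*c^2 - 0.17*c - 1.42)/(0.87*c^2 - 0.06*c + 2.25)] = (-3.8889*c^4 + 0.5364*c^3 - 30.1134*c^2 + 9.1308*c - 0.4677)/(0.7569*c^4 - 0.1044*c^3 + 3.9186*c^2 - 0.27*c + 5.0625)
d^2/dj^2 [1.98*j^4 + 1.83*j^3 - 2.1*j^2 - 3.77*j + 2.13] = 23.76*j^2 + 10.98*j - 4.2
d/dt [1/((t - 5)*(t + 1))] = 2*(2 - t)/(t^4 - 8*t^3 + 6*t^2 + 40*t + 25)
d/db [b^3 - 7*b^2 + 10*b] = 3*b^2 - 14*b + 10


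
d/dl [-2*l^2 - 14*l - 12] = -4*l - 14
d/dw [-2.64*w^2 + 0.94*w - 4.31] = 0.94 - 5.28*w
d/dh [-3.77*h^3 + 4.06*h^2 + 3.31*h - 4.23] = -11.31*h^2 + 8.12*h + 3.31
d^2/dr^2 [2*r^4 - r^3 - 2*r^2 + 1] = 24*r^2 - 6*r - 4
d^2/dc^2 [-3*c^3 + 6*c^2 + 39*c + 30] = 12 - 18*c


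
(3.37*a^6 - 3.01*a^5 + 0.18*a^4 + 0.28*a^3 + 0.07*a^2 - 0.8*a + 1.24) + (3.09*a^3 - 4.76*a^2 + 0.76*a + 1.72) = 3.37*a^6 - 3.01*a^5 + 0.18*a^4 + 3.37*a^3 - 4.69*a^2 - 0.04*a + 2.96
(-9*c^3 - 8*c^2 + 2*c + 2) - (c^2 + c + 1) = -9*c^3 - 9*c^2 + c + 1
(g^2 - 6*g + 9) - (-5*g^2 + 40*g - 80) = 6*g^2 - 46*g + 89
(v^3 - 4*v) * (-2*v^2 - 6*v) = -2*v^5 - 6*v^4 + 8*v^3 + 24*v^2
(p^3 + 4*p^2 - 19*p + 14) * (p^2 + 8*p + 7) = p^5 + 12*p^4 + 20*p^3 - 110*p^2 - 21*p + 98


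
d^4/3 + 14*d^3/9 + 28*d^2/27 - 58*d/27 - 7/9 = (d/3 + 1)*(d - 1)*(d + 1/3)*(d + 7/3)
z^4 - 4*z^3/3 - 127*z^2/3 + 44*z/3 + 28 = (z - 7)*(z - 1)*(z + 2/3)*(z + 6)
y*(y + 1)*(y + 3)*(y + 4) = y^4 + 8*y^3 + 19*y^2 + 12*y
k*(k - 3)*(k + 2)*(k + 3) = k^4 + 2*k^3 - 9*k^2 - 18*k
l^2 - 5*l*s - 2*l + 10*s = (l - 2)*(l - 5*s)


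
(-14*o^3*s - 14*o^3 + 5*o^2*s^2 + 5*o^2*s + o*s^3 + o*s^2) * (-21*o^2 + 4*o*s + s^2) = 294*o^5*s + 294*o^5 - 161*o^4*s^2 - 161*o^4*s - 15*o^3*s^3 - 15*o^3*s^2 + 9*o^2*s^4 + 9*o^2*s^3 + o*s^5 + o*s^4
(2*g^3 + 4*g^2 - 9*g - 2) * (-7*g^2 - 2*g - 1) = -14*g^5 - 32*g^4 + 53*g^3 + 28*g^2 + 13*g + 2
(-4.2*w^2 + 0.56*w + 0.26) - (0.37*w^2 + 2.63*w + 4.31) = -4.57*w^2 - 2.07*w - 4.05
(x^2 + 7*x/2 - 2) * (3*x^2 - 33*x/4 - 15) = 3*x^4 + 9*x^3/4 - 399*x^2/8 - 36*x + 30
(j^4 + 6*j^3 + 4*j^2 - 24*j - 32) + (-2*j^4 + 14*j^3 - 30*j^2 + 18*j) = -j^4 + 20*j^3 - 26*j^2 - 6*j - 32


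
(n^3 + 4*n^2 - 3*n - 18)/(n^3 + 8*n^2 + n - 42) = (n + 3)/(n + 7)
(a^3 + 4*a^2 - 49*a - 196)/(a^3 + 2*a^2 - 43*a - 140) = (a + 7)/(a + 5)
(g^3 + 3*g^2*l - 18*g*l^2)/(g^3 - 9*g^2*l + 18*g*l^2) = (g + 6*l)/(g - 6*l)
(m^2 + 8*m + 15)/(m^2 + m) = (m^2 + 8*m + 15)/(m*(m + 1))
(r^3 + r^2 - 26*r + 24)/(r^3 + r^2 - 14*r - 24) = (r^2 + 5*r - 6)/(r^2 + 5*r + 6)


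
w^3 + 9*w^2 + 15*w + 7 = (w + 1)^2*(w + 7)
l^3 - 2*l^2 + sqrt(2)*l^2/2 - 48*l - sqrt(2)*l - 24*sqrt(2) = (l - 8)*(l + 6)*(l + sqrt(2)/2)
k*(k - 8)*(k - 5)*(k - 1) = k^4 - 14*k^3 + 53*k^2 - 40*k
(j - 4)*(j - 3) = j^2 - 7*j + 12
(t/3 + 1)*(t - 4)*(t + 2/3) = t^3/3 - t^2/9 - 38*t/9 - 8/3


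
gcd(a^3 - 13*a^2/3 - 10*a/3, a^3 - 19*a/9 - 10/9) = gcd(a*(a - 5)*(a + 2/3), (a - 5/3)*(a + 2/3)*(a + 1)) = a + 2/3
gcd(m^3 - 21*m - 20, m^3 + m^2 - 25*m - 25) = m^2 - 4*m - 5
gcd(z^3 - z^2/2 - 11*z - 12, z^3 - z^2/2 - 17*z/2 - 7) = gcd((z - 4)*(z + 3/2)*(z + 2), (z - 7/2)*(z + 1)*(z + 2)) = z + 2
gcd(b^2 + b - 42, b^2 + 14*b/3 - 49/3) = b + 7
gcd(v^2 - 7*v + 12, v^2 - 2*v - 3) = v - 3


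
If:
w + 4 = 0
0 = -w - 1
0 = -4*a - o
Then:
No Solution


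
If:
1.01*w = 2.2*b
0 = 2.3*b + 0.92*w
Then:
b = 0.00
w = 0.00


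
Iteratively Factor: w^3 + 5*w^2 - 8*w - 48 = (w + 4)*(w^2 + w - 12) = (w - 3)*(w + 4)*(w + 4)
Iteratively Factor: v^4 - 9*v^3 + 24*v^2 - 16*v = (v - 4)*(v^3 - 5*v^2 + 4*v) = (v - 4)^2*(v^2 - v) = (v - 4)^2*(v - 1)*(v)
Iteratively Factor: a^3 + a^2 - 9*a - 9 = (a + 3)*(a^2 - 2*a - 3) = (a + 1)*(a + 3)*(a - 3)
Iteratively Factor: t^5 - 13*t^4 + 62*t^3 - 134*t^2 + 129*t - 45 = (t - 3)*(t^4 - 10*t^3 + 32*t^2 - 38*t + 15) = (t - 3)*(t - 1)*(t^3 - 9*t^2 + 23*t - 15) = (t - 3)^2*(t - 1)*(t^2 - 6*t + 5) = (t - 5)*(t - 3)^2*(t - 1)*(t - 1)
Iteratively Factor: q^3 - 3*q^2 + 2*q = (q - 2)*(q^2 - q) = q*(q - 2)*(q - 1)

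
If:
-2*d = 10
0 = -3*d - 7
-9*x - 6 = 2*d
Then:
No Solution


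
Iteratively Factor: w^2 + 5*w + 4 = (w + 1)*(w + 4)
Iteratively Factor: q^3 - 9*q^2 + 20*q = (q - 4)*(q^2 - 5*q) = (q - 5)*(q - 4)*(q)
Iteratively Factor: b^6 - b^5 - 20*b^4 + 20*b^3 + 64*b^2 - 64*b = (b + 4)*(b^5 - 5*b^4 + 20*b^2 - 16*b) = (b - 1)*(b + 4)*(b^4 - 4*b^3 - 4*b^2 + 16*b) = b*(b - 1)*(b + 4)*(b^3 - 4*b^2 - 4*b + 16) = b*(b - 2)*(b - 1)*(b + 4)*(b^2 - 2*b - 8) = b*(b - 4)*(b - 2)*(b - 1)*(b + 4)*(b + 2)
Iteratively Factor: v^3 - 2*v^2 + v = (v - 1)*(v^2 - v) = v*(v - 1)*(v - 1)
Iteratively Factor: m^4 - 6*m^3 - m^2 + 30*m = (m - 5)*(m^3 - m^2 - 6*m) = m*(m - 5)*(m^2 - m - 6) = m*(m - 5)*(m - 3)*(m + 2)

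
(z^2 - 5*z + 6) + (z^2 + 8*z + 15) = 2*z^2 + 3*z + 21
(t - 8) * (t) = t^2 - 8*t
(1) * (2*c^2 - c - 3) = 2*c^2 - c - 3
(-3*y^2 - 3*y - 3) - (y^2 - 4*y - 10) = -4*y^2 + y + 7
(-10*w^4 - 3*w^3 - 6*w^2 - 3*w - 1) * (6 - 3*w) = 30*w^5 - 51*w^4 - 27*w^2 - 15*w - 6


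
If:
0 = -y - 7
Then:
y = -7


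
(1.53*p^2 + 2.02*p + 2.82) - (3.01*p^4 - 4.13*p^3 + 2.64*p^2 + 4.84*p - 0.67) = -3.01*p^4 + 4.13*p^3 - 1.11*p^2 - 2.82*p + 3.49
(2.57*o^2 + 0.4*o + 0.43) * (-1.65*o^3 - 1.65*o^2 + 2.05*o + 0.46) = -4.2405*o^5 - 4.9005*o^4 + 3.899*o^3 + 1.2927*o^2 + 1.0655*o + 0.1978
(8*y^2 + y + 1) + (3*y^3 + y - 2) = 3*y^3 + 8*y^2 + 2*y - 1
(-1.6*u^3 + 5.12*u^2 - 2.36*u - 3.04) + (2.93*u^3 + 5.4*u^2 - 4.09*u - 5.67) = 1.33*u^3 + 10.52*u^2 - 6.45*u - 8.71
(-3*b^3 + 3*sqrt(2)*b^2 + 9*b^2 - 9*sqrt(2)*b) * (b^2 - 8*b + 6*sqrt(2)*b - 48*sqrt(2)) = -3*b^5 - 15*sqrt(2)*b^4 + 33*b^4 - 36*b^3 + 165*sqrt(2)*b^3 - 360*sqrt(2)*b^2 - 396*b^2 + 864*b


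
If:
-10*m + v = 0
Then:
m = v/10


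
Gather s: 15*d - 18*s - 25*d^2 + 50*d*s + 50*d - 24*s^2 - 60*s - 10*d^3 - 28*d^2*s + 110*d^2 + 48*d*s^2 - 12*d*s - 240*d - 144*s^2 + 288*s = -10*d^3 + 85*d^2 - 175*d + s^2*(48*d - 168) + s*(-28*d^2 + 38*d + 210)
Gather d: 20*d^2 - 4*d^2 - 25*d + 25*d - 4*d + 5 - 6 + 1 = 16*d^2 - 4*d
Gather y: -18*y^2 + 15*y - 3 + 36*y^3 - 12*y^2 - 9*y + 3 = 36*y^3 - 30*y^2 + 6*y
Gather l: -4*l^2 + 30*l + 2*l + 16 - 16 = -4*l^2 + 32*l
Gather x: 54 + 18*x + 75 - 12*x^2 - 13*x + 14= -12*x^2 + 5*x + 143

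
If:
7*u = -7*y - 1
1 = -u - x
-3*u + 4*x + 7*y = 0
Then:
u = -5/14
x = -9/14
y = 3/14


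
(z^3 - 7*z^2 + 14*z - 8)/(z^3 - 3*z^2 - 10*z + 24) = (z - 1)/(z + 3)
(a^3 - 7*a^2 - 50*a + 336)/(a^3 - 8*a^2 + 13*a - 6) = (a^2 - a - 56)/(a^2 - 2*a + 1)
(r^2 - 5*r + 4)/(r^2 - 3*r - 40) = (-r^2 + 5*r - 4)/(-r^2 + 3*r + 40)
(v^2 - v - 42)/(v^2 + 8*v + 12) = (v - 7)/(v + 2)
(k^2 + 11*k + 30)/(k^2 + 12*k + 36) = (k + 5)/(k + 6)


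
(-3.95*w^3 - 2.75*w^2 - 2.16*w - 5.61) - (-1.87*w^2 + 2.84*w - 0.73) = -3.95*w^3 - 0.88*w^2 - 5.0*w - 4.88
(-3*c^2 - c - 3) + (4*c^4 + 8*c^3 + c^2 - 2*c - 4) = 4*c^4 + 8*c^3 - 2*c^2 - 3*c - 7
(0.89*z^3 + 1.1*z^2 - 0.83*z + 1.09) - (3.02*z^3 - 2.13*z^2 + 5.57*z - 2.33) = -2.13*z^3 + 3.23*z^2 - 6.4*z + 3.42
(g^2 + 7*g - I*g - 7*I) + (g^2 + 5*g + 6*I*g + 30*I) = 2*g^2 + 12*g + 5*I*g + 23*I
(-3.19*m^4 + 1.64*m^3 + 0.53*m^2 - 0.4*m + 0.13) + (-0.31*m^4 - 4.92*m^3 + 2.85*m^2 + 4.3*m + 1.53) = -3.5*m^4 - 3.28*m^3 + 3.38*m^2 + 3.9*m + 1.66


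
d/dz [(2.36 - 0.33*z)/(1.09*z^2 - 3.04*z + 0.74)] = (0.3597*z^2 - 5.1448*z + 6.9302)/(1.1881*z^4 - 6.6272*z^3 + 10.8548*z^2 - 4.4992*z + 0.5476)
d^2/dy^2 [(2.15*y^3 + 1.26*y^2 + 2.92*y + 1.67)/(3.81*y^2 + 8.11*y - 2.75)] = (-1.13686837721616e-13*y^4 + 334.781572*y^3 - 63.0410279999999*y^2 + 590.731032*y + 403.977764)/(55.306341*y^6 + 353.176713*y^5 + 632.017278*y^4 + 23.5765809999999*y^3 - 456.18045*y^2 + 183.995625*y - 20.796875)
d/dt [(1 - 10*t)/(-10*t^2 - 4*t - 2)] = (-25*t^2 + 5*t + 6)/(25*t^4 + 20*t^3 + 14*t^2 + 4*t + 1)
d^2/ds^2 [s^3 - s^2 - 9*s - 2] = 6*s - 2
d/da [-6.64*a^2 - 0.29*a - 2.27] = -13.28*a - 0.29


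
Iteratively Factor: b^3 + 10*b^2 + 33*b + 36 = (b + 3)*(b^2 + 7*b + 12) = (b + 3)*(b + 4)*(b + 3)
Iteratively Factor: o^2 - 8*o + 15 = (o - 3)*(o - 5)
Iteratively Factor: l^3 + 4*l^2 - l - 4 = (l + 4)*(l^2 - 1) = (l + 1)*(l + 4)*(l - 1)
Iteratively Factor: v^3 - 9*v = (v - 3)*(v^2 + 3*v) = v*(v - 3)*(v + 3)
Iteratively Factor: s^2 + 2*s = (s)*(s + 2)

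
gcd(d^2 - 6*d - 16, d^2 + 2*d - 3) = 1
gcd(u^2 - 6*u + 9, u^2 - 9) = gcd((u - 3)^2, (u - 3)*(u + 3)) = u - 3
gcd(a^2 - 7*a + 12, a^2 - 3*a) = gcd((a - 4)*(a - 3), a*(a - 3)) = a - 3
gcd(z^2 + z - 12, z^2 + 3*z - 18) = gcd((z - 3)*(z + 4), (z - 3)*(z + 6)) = z - 3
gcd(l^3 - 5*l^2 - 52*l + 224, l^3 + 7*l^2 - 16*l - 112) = l^2 + 3*l - 28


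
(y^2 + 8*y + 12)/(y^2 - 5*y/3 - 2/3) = 3*(y^2 + 8*y + 12)/(3*y^2 - 5*y - 2)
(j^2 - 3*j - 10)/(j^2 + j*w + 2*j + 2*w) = (j - 5)/(j + w)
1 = 1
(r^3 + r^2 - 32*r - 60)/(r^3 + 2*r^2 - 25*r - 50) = (r - 6)/(r - 5)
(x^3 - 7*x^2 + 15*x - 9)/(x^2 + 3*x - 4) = (x^2 - 6*x + 9)/(x + 4)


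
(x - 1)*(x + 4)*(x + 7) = x^3 + 10*x^2 + 17*x - 28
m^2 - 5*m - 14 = (m - 7)*(m + 2)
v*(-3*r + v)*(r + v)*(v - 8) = -3*r^2*v^2 + 24*r^2*v - 2*r*v^3 + 16*r*v^2 + v^4 - 8*v^3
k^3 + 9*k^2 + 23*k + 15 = (k + 1)*(k + 3)*(k + 5)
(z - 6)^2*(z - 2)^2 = z^4 - 16*z^3 + 88*z^2 - 192*z + 144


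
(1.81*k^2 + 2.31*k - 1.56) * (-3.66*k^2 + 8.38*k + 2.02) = -6.6246*k^4 + 6.7132*k^3 + 28.7236*k^2 - 8.4066*k - 3.1512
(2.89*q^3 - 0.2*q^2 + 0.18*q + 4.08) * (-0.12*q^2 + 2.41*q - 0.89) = -0.3468*q^5 + 6.9889*q^4 - 3.0757*q^3 + 0.1222*q^2 + 9.6726*q - 3.6312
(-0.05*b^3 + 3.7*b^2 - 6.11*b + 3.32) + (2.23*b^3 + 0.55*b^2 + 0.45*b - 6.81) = 2.18*b^3 + 4.25*b^2 - 5.66*b - 3.49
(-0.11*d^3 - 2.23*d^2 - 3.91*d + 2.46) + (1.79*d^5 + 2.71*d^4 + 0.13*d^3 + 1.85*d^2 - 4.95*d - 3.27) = 1.79*d^5 + 2.71*d^4 + 0.02*d^3 - 0.38*d^2 - 8.86*d - 0.81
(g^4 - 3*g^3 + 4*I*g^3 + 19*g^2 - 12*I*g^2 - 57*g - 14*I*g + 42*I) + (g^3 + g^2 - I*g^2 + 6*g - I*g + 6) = g^4 - 2*g^3 + 4*I*g^3 + 20*g^2 - 13*I*g^2 - 51*g - 15*I*g + 6 + 42*I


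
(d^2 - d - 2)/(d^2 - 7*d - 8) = (d - 2)/(d - 8)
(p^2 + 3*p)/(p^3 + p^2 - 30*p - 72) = p/(p^2 - 2*p - 24)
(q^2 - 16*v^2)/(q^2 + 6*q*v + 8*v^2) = (q - 4*v)/(q + 2*v)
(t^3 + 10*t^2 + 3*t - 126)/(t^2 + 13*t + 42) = t - 3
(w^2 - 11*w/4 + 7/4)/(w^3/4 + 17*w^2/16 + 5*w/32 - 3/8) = 8*(4*w^2 - 11*w + 7)/(8*w^3 + 34*w^2 + 5*w - 12)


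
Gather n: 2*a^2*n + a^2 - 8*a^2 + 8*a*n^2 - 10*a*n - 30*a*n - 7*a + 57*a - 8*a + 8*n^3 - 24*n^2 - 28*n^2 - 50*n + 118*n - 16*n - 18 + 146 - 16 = -7*a^2 + 42*a + 8*n^3 + n^2*(8*a - 52) + n*(2*a^2 - 40*a + 52) + 112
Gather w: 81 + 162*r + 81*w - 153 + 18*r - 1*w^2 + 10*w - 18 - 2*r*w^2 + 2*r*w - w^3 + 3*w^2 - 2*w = 180*r - w^3 + w^2*(2 - 2*r) + w*(2*r + 89) - 90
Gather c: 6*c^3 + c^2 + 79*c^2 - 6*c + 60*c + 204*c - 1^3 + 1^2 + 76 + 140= 6*c^3 + 80*c^2 + 258*c + 216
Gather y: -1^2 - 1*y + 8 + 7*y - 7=6*y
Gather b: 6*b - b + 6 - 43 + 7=5*b - 30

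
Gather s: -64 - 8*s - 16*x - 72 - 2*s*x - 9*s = s*(-2*x - 17) - 16*x - 136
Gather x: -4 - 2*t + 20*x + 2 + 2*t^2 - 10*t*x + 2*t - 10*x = 2*t^2 + x*(10 - 10*t) - 2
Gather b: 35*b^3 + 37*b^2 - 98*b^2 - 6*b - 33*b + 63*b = 35*b^3 - 61*b^2 + 24*b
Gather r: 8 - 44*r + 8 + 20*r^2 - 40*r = 20*r^2 - 84*r + 16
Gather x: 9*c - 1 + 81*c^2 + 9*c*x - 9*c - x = 81*c^2 + x*(9*c - 1) - 1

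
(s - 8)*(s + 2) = s^2 - 6*s - 16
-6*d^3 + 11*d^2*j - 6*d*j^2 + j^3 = (-3*d + j)*(-2*d + j)*(-d + j)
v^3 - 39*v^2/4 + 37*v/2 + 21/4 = (v - 7)*(v - 3)*(v + 1/4)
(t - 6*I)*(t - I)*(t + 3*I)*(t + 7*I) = t^4 + 3*I*t^3 + 43*t^2 + 87*I*t + 126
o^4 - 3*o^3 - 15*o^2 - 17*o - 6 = (o - 6)*(o + 1)^3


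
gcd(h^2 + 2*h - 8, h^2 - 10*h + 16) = h - 2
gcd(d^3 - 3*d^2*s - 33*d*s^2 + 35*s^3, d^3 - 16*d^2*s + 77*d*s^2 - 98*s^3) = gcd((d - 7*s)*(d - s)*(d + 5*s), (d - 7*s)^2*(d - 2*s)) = -d + 7*s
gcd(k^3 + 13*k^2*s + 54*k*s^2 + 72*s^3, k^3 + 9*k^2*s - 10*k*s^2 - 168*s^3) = k + 6*s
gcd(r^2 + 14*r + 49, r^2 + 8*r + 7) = r + 7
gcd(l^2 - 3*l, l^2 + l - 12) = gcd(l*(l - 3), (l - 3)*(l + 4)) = l - 3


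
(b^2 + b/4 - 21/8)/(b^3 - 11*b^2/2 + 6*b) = (b + 7/4)/(b*(b - 4))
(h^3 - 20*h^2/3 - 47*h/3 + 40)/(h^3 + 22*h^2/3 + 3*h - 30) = (h - 8)/(h + 6)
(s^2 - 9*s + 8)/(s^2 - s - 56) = (s - 1)/(s + 7)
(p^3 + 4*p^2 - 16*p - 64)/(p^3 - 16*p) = (p + 4)/p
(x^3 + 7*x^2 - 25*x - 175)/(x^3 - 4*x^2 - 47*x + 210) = (x + 5)/(x - 6)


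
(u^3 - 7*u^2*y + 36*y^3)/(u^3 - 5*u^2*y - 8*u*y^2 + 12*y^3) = (-u + 3*y)/(-u + y)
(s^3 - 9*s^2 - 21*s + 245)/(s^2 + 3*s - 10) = (s^2 - 14*s + 49)/(s - 2)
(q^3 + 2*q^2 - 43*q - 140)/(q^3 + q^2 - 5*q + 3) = (q^3 + 2*q^2 - 43*q - 140)/(q^3 + q^2 - 5*q + 3)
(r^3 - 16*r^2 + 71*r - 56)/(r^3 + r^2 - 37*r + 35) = (r^2 - 15*r + 56)/(r^2 + 2*r - 35)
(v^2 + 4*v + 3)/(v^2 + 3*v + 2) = (v + 3)/(v + 2)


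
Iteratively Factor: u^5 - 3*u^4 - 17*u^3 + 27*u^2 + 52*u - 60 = (u + 2)*(u^4 - 5*u^3 - 7*u^2 + 41*u - 30) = (u - 1)*(u + 2)*(u^3 - 4*u^2 - 11*u + 30) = (u - 1)*(u + 2)*(u + 3)*(u^2 - 7*u + 10) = (u - 5)*(u - 1)*(u + 2)*(u + 3)*(u - 2)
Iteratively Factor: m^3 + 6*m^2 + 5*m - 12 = (m + 4)*(m^2 + 2*m - 3) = (m + 3)*(m + 4)*(m - 1)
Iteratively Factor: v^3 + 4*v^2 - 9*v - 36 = (v + 4)*(v^2 - 9) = (v + 3)*(v + 4)*(v - 3)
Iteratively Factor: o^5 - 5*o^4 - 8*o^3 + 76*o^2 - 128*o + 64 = (o - 4)*(o^4 - o^3 - 12*o^2 + 28*o - 16) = (o - 4)*(o + 4)*(o^3 - 5*o^2 + 8*o - 4) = (o - 4)*(o - 2)*(o + 4)*(o^2 - 3*o + 2) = (o - 4)*(o - 2)^2*(o + 4)*(o - 1)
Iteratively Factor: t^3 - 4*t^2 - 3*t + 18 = (t + 2)*(t^2 - 6*t + 9) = (t - 3)*(t + 2)*(t - 3)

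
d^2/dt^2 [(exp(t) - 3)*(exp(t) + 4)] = (4*exp(t) + 1)*exp(t)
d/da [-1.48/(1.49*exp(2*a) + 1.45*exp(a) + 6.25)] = (4.4104*exp(a) + 2.146)*exp(a)/(1.49*exp(2*a) + 1.45*exp(a) + 6.25)^2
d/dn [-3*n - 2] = -3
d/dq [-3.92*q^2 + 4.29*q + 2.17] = 4.29 - 7.84*q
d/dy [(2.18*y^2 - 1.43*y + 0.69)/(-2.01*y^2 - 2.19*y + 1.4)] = (-7.6485*y^2 + 8.8778*y - 0.4909)/(4.0401*y^4 + 8.8038*y^3 - 0.831899999999999*y^2 - 6.132*y + 1.96)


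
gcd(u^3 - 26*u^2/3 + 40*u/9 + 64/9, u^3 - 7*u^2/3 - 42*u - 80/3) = u^2 - 22*u/3 - 16/3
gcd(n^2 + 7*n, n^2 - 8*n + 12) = 1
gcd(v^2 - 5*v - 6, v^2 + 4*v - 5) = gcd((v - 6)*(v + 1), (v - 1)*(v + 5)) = 1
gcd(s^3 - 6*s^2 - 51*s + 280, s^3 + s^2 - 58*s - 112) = s^2 - s - 56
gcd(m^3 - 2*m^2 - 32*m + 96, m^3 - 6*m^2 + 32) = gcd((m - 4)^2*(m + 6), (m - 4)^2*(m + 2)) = m^2 - 8*m + 16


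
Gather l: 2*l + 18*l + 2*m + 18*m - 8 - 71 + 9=20*l + 20*m - 70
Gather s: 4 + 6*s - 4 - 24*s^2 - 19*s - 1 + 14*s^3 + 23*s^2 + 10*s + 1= 14*s^3 - s^2 - 3*s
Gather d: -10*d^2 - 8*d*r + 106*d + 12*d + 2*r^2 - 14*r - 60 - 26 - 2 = -10*d^2 + d*(118 - 8*r) + 2*r^2 - 14*r - 88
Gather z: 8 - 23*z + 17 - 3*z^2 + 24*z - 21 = -3*z^2 + z + 4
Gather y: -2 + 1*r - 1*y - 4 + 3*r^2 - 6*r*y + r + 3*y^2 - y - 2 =3*r^2 + 2*r + 3*y^2 + y*(-6*r - 2) - 8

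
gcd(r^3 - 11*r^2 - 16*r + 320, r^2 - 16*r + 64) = r^2 - 16*r + 64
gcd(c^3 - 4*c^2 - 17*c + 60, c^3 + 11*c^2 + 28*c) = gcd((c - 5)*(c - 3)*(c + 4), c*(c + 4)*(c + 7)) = c + 4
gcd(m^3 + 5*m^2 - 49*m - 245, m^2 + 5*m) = m + 5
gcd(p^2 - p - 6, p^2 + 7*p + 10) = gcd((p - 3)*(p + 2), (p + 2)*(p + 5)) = p + 2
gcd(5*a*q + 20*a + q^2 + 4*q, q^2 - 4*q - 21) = 1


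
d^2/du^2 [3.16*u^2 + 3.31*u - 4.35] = 6.32000000000000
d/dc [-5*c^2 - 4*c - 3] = -10*c - 4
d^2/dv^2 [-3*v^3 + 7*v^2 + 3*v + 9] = 14 - 18*v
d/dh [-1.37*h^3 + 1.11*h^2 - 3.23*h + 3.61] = -4.11*h^2 + 2.22*h - 3.23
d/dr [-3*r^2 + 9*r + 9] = 9 - 6*r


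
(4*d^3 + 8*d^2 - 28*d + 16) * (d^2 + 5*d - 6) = 4*d^5 + 28*d^4 - 12*d^3 - 172*d^2 + 248*d - 96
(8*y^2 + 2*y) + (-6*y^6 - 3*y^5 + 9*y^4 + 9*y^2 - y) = -6*y^6 - 3*y^5 + 9*y^4 + 17*y^2 + y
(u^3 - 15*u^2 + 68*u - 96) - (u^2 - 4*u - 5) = u^3 - 16*u^2 + 72*u - 91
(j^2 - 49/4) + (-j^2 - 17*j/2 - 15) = -17*j/2 - 109/4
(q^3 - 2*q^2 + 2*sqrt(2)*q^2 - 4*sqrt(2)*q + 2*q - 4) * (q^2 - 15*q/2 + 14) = q^5 - 19*q^4/2 + 2*sqrt(2)*q^4 - 19*sqrt(2)*q^3 + 31*q^3 - 47*q^2 + 58*sqrt(2)*q^2 - 56*sqrt(2)*q + 58*q - 56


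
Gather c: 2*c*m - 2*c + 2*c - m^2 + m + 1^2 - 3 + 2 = 2*c*m - m^2 + m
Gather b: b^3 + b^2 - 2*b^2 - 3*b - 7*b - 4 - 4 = b^3 - b^2 - 10*b - 8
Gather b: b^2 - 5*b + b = b^2 - 4*b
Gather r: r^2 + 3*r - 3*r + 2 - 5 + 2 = r^2 - 1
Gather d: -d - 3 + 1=-d - 2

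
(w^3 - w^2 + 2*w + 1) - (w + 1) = w^3 - w^2 + w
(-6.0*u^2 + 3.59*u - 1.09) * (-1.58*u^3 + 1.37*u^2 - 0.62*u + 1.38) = 9.48*u^5 - 13.8922*u^4 + 10.3605*u^3 - 11.9991*u^2 + 5.63*u - 1.5042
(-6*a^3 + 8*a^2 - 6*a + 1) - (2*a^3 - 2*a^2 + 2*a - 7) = -8*a^3 + 10*a^2 - 8*a + 8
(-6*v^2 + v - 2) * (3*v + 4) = -18*v^3 - 21*v^2 - 2*v - 8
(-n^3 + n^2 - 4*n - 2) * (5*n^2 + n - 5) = -5*n^5 + 4*n^4 - 14*n^3 - 19*n^2 + 18*n + 10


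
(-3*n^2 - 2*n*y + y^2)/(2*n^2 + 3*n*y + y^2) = (-3*n + y)/(2*n + y)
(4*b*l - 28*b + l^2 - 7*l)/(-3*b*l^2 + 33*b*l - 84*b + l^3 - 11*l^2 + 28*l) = (-4*b - l)/(3*b*l - 12*b - l^2 + 4*l)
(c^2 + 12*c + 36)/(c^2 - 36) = (c + 6)/(c - 6)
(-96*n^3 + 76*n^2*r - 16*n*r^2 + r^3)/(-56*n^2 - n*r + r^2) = (12*n^2 - 8*n*r + r^2)/(7*n + r)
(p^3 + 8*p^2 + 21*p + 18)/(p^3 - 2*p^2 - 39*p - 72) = (p + 2)/(p - 8)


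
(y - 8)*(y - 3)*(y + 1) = y^3 - 10*y^2 + 13*y + 24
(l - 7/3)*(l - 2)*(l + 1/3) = l^3 - 4*l^2 + 29*l/9 + 14/9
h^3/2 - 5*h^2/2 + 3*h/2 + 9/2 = (h/2 + 1/2)*(h - 3)^2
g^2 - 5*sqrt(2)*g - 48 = (g - 8*sqrt(2))*(g + 3*sqrt(2))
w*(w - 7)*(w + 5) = w^3 - 2*w^2 - 35*w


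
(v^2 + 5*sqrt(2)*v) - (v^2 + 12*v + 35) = -12*v + 5*sqrt(2)*v - 35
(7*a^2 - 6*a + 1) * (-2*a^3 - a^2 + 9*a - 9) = -14*a^5 + 5*a^4 + 67*a^3 - 118*a^2 + 63*a - 9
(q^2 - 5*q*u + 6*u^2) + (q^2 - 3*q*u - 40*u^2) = 2*q^2 - 8*q*u - 34*u^2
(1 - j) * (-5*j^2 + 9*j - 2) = 5*j^3 - 14*j^2 + 11*j - 2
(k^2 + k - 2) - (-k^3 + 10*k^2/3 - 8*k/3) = k^3 - 7*k^2/3 + 11*k/3 - 2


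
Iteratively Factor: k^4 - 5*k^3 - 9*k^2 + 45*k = (k)*(k^3 - 5*k^2 - 9*k + 45) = k*(k + 3)*(k^2 - 8*k + 15) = k*(k - 3)*(k + 3)*(k - 5)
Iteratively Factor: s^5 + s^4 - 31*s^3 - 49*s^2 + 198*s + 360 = (s - 3)*(s^4 + 4*s^3 - 19*s^2 - 106*s - 120) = (s - 3)*(s + 3)*(s^3 + s^2 - 22*s - 40) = (s - 5)*(s - 3)*(s + 3)*(s^2 + 6*s + 8) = (s - 5)*(s - 3)*(s + 3)*(s + 4)*(s + 2)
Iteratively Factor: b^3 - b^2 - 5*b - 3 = (b + 1)*(b^2 - 2*b - 3) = (b + 1)^2*(b - 3)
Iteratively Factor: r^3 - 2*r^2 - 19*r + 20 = (r + 4)*(r^2 - 6*r + 5) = (r - 5)*(r + 4)*(r - 1)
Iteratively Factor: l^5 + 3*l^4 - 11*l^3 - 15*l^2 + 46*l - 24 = (l + 3)*(l^4 - 11*l^2 + 18*l - 8) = (l - 1)*(l + 3)*(l^3 + l^2 - 10*l + 8) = (l - 1)*(l + 3)*(l + 4)*(l^2 - 3*l + 2) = (l - 2)*(l - 1)*(l + 3)*(l + 4)*(l - 1)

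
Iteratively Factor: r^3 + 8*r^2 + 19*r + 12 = (r + 3)*(r^2 + 5*r + 4) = (r + 1)*(r + 3)*(r + 4)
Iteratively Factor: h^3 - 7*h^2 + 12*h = (h - 4)*(h^2 - 3*h) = (h - 4)*(h - 3)*(h)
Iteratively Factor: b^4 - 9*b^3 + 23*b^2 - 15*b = (b)*(b^3 - 9*b^2 + 23*b - 15) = b*(b - 3)*(b^2 - 6*b + 5) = b*(b - 5)*(b - 3)*(b - 1)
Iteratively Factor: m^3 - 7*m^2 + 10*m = (m - 5)*(m^2 - 2*m) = (m - 5)*(m - 2)*(m)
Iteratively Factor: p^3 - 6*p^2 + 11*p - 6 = (p - 3)*(p^2 - 3*p + 2) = (p - 3)*(p - 1)*(p - 2)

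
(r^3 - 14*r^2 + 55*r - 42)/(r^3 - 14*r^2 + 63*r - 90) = (r^2 - 8*r + 7)/(r^2 - 8*r + 15)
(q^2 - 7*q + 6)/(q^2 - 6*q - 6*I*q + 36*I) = (q - 1)/(q - 6*I)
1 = 1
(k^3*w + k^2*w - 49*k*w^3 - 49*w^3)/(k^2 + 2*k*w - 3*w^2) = w*(k^3 + k^2 - 49*k*w^2 - 49*w^2)/(k^2 + 2*k*w - 3*w^2)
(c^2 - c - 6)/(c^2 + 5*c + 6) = (c - 3)/(c + 3)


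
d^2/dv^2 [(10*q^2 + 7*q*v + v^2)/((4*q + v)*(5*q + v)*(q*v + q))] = 2*(32*q^3 + 24*q^2*v - 8*q^2 + 6*q*v^2 - 6*q*v - 2*q + v^3)/(q*(64*q^3*v^3 + 192*q^3*v^2 + 192*q^3*v + 64*q^3 + 48*q^2*v^4 + 144*q^2*v^3 + 144*q^2*v^2 + 48*q^2*v + 12*q*v^5 + 36*q*v^4 + 36*q*v^3 + 12*q*v^2 + v^6 + 3*v^5 + 3*v^4 + v^3))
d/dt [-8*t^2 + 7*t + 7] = 7 - 16*t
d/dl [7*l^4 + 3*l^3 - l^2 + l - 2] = 28*l^3 + 9*l^2 - 2*l + 1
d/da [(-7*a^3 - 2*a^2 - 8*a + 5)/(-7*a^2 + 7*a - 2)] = (49*a^4 - 98*a^3 - 28*a^2 + 78*a - 19)/(49*a^4 - 98*a^3 + 77*a^2 - 28*a + 4)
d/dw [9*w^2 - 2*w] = 18*w - 2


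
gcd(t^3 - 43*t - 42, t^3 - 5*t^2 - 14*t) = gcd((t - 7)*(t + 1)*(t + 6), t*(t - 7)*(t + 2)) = t - 7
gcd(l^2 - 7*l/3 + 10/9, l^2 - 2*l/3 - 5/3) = l - 5/3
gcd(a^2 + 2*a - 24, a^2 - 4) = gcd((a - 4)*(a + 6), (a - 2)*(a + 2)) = 1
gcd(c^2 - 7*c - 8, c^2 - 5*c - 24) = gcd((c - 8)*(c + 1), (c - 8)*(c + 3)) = c - 8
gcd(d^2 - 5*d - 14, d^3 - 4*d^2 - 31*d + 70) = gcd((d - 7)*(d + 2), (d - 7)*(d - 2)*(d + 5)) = d - 7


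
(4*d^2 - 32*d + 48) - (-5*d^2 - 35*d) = 9*d^2 + 3*d + 48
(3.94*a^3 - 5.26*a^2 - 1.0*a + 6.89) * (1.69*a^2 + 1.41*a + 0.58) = 6.6586*a^5 - 3.334*a^4 - 6.8214*a^3 + 7.1833*a^2 + 9.1349*a + 3.9962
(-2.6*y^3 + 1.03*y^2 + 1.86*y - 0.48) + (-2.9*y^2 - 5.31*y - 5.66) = -2.6*y^3 - 1.87*y^2 - 3.45*y - 6.14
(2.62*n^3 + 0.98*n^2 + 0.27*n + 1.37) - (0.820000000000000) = 2.62*n^3 + 0.98*n^2 + 0.27*n + 0.55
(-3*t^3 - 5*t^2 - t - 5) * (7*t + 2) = -21*t^4 - 41*t^3 - 17*t^2 - 37*t - 10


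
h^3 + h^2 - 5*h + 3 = (h - 1)^2*(h + 3)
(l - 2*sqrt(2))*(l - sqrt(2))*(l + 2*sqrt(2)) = l^3 - sqrt(2)*l^2 - 8*l + 8*sqrt(2)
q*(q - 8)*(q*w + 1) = q^3*w - 8*q^2*w + q^2 - 8*q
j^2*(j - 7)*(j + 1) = j^4 - 6*j^3 - 7*j^2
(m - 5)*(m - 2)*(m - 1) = m^3 - 8*m^2 + 17*m - 10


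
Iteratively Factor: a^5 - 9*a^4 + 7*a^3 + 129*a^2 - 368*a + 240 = (a - 3)*(a^4 - 6*a^3 - 11*a^2 + 96*a - 80) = (a - 3)*(a + 4)*(a^3 - 10*a^2 + 29*a - 20) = (a - 3)*(a - 1)*(a + 4)*(a^2 - 9*a + 20) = (a - 4)*(a - 3)*(a - 1)*(a + 4)*(a - 5)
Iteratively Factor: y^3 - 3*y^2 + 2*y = (y - 2)*(y^2 - y) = (y - 2)*(y - 1)*(y)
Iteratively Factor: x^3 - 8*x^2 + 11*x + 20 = (x - 5)*(x^2 - 3*x - 4) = (x - 5)*(x + 1)*(x - 4)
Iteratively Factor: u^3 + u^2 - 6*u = (u)*(u^2 + u - 6) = u*(u + 3)*(u - 2)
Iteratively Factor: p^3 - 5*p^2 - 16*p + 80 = (p - 4)*(p^2 - p - 20) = (p - 4)*(p + 4)*(p - 5)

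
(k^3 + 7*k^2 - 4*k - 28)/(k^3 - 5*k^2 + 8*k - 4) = (k^2 + 9*k + 14)/(k^2 - 3*k + 2)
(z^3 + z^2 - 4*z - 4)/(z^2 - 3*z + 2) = (z^2 + 3*z + 2)/(z - 1)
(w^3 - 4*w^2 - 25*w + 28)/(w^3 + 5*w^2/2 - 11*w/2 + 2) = 2*(w - 7)/(2*w - 1)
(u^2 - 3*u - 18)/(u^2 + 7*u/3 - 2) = 3*(u - 6)/(3*u - 2)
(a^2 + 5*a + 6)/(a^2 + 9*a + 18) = (a + 2)/(a + 6)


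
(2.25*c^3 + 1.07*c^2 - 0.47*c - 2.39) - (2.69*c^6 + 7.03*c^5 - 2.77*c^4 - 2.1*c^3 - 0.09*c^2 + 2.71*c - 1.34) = -2.69*c^6 - 7.03*c^5 + 2.77*c^4 + 4.35*c^3 + 1.16*c^2 - 3.18*c - 1.05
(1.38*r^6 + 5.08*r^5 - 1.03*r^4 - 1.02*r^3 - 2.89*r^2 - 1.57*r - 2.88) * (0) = 0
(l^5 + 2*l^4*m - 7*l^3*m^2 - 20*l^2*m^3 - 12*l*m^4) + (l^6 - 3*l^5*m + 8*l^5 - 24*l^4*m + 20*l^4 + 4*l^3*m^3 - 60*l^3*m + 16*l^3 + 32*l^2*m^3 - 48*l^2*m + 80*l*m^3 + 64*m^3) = l^6 - 3*l^5*m + 9*l^5 - 22*l^4*m + 20*l^4 + 4*l^3*m^3 - 7*l^3*m^2 - 60*l^3*m + 16*l^3 + 12*l^2*m^3 - 48*l^2*m - 12*l*m^4 + 80*l*m^3 + 64*m^3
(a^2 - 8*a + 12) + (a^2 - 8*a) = 2*a^2 - 16*a + 12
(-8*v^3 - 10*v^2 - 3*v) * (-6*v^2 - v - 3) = 48*v^5 + 68*v^4 + 52*v^3 + 33*v^2 + 9*v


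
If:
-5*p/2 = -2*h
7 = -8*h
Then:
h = -7/8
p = -7/10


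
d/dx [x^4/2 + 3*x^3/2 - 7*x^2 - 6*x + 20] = 2*x^3 + 9*x^2/2 - 14*x - 6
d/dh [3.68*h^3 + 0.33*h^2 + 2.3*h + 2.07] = 11.04*h^2 + 0.66*h + 2.3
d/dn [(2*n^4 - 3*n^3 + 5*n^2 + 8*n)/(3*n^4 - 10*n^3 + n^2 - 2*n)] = (-11*n^4 - 26*n^3 - 37*n^2 + 172*n - 18)/(9*n^6 - 60*n^5 + 106*n^4 - 32*n^3 + 41*n^2 - 4*n + 4)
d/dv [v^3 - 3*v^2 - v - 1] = 3*v^2 - 6*v - 1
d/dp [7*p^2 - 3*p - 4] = 14*p - 3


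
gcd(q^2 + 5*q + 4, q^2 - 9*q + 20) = 1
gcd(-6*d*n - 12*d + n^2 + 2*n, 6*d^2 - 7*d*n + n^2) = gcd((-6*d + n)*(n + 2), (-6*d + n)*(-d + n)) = 6*d - n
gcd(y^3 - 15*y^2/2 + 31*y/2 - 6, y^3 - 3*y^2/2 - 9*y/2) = y - 3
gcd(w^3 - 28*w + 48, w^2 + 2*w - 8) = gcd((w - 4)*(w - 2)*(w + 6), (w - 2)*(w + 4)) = w - 2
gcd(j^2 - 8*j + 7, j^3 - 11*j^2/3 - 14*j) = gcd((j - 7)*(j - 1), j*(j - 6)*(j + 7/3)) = 1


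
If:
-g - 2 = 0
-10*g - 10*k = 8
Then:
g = -2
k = 6/5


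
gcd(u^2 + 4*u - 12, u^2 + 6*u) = u + 6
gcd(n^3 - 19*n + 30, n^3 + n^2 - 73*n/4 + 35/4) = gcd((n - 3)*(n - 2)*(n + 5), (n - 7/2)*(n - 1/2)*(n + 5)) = n + 5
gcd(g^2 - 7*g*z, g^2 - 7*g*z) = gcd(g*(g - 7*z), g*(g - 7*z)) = -g^2 + 7*g*z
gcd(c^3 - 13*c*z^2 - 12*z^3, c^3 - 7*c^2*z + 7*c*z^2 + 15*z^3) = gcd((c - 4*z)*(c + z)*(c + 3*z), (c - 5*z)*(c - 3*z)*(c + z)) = c + z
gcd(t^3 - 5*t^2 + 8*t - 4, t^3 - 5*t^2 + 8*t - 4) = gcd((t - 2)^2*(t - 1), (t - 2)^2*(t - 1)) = t^3 - 5*t^2 + 8*t - 4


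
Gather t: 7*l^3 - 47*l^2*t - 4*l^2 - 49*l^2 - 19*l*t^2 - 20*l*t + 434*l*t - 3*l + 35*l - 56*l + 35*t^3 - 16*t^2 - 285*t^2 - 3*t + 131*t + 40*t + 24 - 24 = 7*l^3 - 53*l^2 - 24*l + 35*t^3 + t^2*(-19*l - 301) + t*(-47*l^2 + 414*l + 168)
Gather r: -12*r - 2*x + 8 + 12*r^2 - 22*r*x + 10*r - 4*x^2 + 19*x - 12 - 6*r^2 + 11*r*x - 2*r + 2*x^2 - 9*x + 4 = 6*r^2 + r*(-11*x - 4) - 2*x^2 + 8*x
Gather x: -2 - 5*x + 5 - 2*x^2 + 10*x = -2*x^2 + 5*x + 3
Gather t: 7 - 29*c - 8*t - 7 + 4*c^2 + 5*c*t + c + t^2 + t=4*c^2 - 28*c + t^2 + t*(5*c - 7)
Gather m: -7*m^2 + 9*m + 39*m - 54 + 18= -7*m^2 + 48*m - 36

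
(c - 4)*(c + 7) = c^2 + 3*c - 28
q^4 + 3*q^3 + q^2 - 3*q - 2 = (q - 1)*(q + 1)^2*(q + 2)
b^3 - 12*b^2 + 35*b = b*(b - 7)*(b - 5)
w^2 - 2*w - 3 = (w - 3)*(w + 1)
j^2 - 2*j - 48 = (j - 8)*(j + 6)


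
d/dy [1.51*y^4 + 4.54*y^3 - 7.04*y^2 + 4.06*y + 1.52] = 6.04*y^3 + 13.62*y^2 - 14.08*y + 4.06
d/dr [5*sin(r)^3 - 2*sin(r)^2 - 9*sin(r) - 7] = (15*sin(r)^2 - 4*sin(r) - 9)*cos(r)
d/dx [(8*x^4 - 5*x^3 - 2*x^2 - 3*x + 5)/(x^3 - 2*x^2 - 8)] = (8*x^6 - 32*x^5 + 12*x^4 - 250*x^3 + 99*x^2 + 52*x + 24)/(x^6 - 4*x^5 + 4*x^4 - 16*x^3 + 32*x^2 + 64)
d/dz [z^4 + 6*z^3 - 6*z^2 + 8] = 2*z*(2*z^2 + 9*z - 6)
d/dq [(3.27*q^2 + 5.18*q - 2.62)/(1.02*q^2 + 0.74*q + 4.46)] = (-2.8638*q^2 + 34.5132*q + 25.0416)/(1.0404*q^4 + 1.5096*q^3 + 9.646*q^2 + 6.6008*q + 19.8916)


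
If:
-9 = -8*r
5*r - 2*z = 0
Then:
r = 9/8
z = 45/16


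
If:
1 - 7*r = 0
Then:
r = 1/7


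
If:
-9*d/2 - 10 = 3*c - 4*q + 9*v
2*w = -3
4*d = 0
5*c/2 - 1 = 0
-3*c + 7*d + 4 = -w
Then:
No Solution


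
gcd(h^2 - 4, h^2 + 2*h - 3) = 1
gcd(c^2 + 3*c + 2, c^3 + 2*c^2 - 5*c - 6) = c + 1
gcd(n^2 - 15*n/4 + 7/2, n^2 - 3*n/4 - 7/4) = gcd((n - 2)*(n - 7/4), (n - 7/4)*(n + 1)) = n - 7/4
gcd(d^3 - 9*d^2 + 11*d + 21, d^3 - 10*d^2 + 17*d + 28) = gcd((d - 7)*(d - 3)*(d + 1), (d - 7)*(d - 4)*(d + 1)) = d^2 - 6*d - 7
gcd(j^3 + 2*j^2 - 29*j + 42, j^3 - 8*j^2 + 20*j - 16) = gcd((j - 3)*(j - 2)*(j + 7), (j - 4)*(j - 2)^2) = j - 2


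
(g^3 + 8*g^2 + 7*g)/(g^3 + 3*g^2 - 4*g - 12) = g*(g^2 + 8*g + 7)/(g^3 + 3*g^2 - 4*g - 12)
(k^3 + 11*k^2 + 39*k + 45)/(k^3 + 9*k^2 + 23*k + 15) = (k + 3)/(k + 1)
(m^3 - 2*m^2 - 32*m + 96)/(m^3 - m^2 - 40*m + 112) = (m + 6)/(m + 7)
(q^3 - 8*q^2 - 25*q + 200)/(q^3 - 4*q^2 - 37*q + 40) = (q - 5)/(q - 1)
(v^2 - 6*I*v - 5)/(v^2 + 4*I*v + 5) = (v - 5*I)/(v + 5*I)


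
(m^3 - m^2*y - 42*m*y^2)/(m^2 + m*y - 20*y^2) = m*(m^2 - m*y - 42*y^2)/(m^2 + m*y - 20*y^2)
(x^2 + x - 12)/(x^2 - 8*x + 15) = (x + 4)/(x - 5)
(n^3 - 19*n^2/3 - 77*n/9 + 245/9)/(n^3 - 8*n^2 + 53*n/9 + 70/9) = (3*n + 7)/(3*n + 2)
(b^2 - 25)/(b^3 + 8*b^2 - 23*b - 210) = (b + 5)/(b^2 + 13*b + 42)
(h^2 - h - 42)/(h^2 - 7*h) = (h + 6)/h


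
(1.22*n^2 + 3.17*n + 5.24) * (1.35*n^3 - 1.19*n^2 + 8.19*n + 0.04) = 1.647*n^5 + 2.8277*n^4 + 13.2935*n^3 + 19.7755*n^2 + 43.0424*n + 0.2096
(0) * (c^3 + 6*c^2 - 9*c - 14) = 0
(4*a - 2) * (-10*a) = -40*a^2 + 20*a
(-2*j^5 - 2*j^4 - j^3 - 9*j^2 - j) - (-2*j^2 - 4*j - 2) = -2*j^5 - 2*j^4 - j^3 - 7*j^2 + 3*j + 2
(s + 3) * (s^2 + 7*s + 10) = s^3 + 10*s^2 + 31*s + 30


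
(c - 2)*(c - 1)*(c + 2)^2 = c^4 + c^3 - 6*c^2 - 4*c + 8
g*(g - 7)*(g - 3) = g^3 - 10*g^2 + 21*g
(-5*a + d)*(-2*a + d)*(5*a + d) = 50*a^3 - 25*a^2*d - 2*a*d^2 + d^3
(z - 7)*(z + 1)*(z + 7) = z^3 + z^2 - 49*z - 49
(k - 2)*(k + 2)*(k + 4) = k^3 + 4*k^2 - 4*k - 16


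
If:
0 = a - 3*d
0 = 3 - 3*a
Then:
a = 1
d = 1/3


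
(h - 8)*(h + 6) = h^2 - 2*h - 48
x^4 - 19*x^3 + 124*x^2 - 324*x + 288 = (x - 8)*(x - 6)*(x - 3)*(x - 2)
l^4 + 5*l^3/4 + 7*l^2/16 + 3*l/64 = l*(l + 1/4)^2*(l + 3/4)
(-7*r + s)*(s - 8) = -7*r*s + 56*r + s^2 - 8*s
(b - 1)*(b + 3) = b^2 + 2*b - 3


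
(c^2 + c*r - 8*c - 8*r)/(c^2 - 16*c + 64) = (c + r)/(c - 8)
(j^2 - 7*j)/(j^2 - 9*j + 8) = j*(j - 7)/(j^2 - 9*j + 8)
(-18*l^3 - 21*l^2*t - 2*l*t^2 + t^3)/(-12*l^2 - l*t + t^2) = (-6*l^2 - 5*l*t + t^2)/(-4*l + t)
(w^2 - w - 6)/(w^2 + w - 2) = (w - 3)/(w - 1)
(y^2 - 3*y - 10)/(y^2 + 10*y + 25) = (y^2 - 3*y - 10)/(y^2 + 10*y + 25)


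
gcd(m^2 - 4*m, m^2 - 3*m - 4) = m - 4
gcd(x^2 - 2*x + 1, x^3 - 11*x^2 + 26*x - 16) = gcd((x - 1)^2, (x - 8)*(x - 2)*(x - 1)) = x - 1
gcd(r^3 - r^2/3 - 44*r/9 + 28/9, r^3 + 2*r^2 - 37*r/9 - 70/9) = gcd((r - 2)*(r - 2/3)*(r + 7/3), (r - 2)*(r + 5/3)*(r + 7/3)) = r^2 + r/3 - 14/3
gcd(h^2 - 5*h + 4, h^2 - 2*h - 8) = h - 4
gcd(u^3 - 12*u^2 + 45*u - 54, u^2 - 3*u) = u - 3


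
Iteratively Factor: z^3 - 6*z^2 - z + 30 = (z - 5)*(z^2 - z - 6) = (z - 5)*(z - 3)*(z + 2)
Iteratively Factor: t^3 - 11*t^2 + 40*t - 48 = (t - 3)*(t^2 - 8*t + 16) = (t - 4)*(t - 3)*(t - 4)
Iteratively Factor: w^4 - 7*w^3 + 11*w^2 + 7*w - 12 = (w + 1)*(w^3 - 8*w^2 + 19*w - 12) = (w - 3)*(w + 1)*(w^2 - 5*w + 4) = (w - 3)*(w - 1)*(w + 1)*(w - 4)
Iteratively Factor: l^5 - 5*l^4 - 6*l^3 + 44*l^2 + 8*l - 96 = (l + 2)*(l^4 - 7*l^3 + 8*l^2 + 28*l - 48) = (l - 3)*(l + 2)*(l^3 - 4*l^2 - 4*l + 16) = (l - 4)*(l - 3)*(l + 2)*(l^2 - 4) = (l - 4)*(l - 3)*(l + 2)^2*(l - 2)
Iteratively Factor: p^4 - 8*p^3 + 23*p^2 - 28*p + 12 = (p - 2)*(p^3 - 6*p^2 + 11*p - 6) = (p - 2)^2*(p^2 - 4*p + 3) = (p - 3)*(p - 2)^2*(p - 1)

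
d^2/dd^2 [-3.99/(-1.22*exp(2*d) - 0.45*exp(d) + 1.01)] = (3.99*(2.44*exp(d) + 0.45)*(4.88*exp(d) + 0.9)*exp(d) - (19.4712*exp(d) + 1.7955)*(1.22*exp(2*d) + 0.45*exp(d) - 1.01))*exp(d)/(1.22*exp(2*d) + 0.45*exp(d) - 1.01)^3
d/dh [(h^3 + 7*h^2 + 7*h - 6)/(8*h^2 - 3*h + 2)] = (8*h^4 - 6*h^3 - 71*h^2 + 124*h - 4)/(64*h^4 - 48*h^3 + 41*h^2 - 12*h + 4)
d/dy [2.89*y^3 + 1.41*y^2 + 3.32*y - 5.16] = 8.67*y^2 + 2.82*y + 3.32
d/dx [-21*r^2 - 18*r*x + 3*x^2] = -18*r + 6*x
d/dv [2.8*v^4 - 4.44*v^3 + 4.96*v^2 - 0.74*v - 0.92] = 11.2*v^3 - 13.32*v^2 + 9.92*v - 0.74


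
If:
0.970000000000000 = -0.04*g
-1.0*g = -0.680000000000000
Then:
No Solution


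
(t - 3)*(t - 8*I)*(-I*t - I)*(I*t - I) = t^4 - 3*t^3 - 8*I*t^3 - t^2 + 24*I*t^2 + 3*t + 8*I*t - 24*I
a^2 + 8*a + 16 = (a + 4)^2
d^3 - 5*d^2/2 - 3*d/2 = d*(d - 3)*(d + 1/2)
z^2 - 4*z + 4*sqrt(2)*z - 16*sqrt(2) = (z - 4)*(z + 4*sqrt(2))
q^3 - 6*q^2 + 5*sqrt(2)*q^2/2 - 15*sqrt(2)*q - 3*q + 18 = (q - 6)*(q - sqrt(2)/2)*(q + 3*sqrt(2))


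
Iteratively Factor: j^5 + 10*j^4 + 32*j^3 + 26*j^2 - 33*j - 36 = (j + 3)*(j^4 + 7*j^3 + 11*j^2 - 7*j - 12) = (j + 3)^2*(j^3 + 4*j^2 - j - 4) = (j - 1)*(j + 3)^2*(j^2 + 5*j + 4) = (j - 1)*(j + 3)^2*(j + 4)*(j + 1)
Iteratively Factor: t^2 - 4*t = (t)*(t - 4)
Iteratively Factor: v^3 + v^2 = (v)*(v^2 + v) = v^2*(v + 1)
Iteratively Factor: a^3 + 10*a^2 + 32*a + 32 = (a + 4)*(a^2 + 6*a + 8) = (a + 4)^2*(a + 2)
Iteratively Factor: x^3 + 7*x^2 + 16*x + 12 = (x + 2)*(x^2 + 5*x + 6) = (x + 2)^2*(x + 3)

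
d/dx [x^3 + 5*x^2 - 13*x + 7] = 3*x^2 + 10*x - 13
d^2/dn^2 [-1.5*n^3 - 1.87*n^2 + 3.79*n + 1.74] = -9.0*n - 3.74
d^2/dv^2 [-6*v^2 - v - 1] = -12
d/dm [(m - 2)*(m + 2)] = 2*m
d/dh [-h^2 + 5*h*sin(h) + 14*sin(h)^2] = 5*h*cos(h) - 2*h + 5*sin(h) + 14*sin(2*h)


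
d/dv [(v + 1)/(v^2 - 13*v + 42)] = (v^2 - 13*v - (v + 1)*(2*v - 13) + 42)/(v^2 - 13*v + 42)^2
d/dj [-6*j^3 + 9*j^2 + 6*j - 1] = -18*j^2 + 18*j + 6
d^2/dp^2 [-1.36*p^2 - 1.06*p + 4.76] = -2.72000000000000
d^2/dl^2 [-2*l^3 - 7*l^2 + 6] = -12*l - 14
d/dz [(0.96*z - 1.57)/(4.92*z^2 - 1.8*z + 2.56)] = (-4.7232*z^2 + 15.4488*z - 0.3684)/(24.2064*z^4 - 17.712*z^3 + 28.4304*z^2 - 9.216*z + 6.5536)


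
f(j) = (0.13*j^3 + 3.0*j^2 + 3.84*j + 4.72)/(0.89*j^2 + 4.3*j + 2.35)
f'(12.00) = 0.18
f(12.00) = 3.88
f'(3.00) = 0.26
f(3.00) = 2.01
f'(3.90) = 0.25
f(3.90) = 2.24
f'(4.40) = 0.24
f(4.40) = 2.36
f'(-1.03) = -5.59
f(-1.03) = -3.35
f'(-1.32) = -0.92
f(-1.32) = -2.58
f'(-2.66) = 4.10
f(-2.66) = -4.76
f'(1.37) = 0.20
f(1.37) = 1.61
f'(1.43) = 0.21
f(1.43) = 1.62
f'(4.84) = 0.23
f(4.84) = 2.46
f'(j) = (-1.78*j - 4.3)*(0.13*j^3 + 3.0*j^2 + 3.84*j + 4.72)/(0.89*j^2 + 4.3*j + 2.35)^2 + (0.39*j^2 + 6.0*j + 3.84)/(0.89*j^2 + 4.3*j + 2.35) = (0.1157*j^4 + 1.118*j^3 + 10.3989*j^2 + 5.6984*j - 11.272)/(0.7921*j^4 + 7.654*j^3 + 22.673*j^2 + 20.21*j + 5.5225)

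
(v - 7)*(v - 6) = v^2 - 13*v + 42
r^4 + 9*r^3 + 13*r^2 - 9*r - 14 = (r - 1)*(r + 1)*(r + 2)*(r + 7)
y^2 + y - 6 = (y - 2)*(y + 3)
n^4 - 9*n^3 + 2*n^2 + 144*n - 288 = (n - 6)*(n - 4)*(n - 3)*(n + 4)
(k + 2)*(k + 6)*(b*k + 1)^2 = b^2*k^4 + 8*b^2*k^3 + 12*b^2*k^2 + 2*b*k^3 + 16*b*k^2 + 24*b*k + k^2 + 8*k + 12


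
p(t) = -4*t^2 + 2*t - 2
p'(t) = 2 - 8*t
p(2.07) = -15.00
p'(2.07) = -14.56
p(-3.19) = -49.08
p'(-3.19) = 27.52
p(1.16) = -5.06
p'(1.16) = -7.28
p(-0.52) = -4.12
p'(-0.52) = 6.16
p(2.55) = -22.91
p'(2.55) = -18.40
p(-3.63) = -61.97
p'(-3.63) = 31.04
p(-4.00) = -74.00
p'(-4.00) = 34.00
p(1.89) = -12.51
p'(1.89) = -13.12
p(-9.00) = -344.00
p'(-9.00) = 74.00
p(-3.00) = -44.00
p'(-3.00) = 26.00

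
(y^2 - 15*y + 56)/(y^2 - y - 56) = (y - 7)/(y + 7)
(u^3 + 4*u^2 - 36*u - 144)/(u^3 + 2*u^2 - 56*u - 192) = (u - 6)/(u - 8)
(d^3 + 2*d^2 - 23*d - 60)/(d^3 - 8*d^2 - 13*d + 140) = (d + 3)/(d - 7)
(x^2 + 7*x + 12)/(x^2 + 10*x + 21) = (x + 4)/(x + 7)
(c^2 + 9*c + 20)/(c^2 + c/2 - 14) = 2*(c + 5)/(2*c - 7)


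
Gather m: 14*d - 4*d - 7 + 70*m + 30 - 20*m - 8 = 10*d + 50*m + 15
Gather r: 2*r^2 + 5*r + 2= 2*r^2 + 5*r + 2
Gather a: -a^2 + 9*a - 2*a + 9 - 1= -a^2 + 7*a + 8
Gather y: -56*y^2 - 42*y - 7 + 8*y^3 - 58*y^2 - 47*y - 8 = 8*y^3 - 114*y^2 - 89*y - 15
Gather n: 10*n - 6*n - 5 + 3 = 4*n - 2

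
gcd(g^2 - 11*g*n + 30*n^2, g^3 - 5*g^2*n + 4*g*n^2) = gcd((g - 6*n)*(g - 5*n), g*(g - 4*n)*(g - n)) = 1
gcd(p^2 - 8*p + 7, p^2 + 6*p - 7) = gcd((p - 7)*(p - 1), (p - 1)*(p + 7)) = p - 1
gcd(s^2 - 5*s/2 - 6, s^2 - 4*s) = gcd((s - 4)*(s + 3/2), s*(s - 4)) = s - 4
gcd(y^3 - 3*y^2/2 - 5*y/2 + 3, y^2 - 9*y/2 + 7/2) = y - 1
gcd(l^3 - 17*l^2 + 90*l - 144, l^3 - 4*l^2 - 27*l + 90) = l^2 - 9*l + 18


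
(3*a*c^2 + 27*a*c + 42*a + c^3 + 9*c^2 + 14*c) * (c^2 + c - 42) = 3*a*c^4 + 30*a*c^3 - 57*a*c^2 - 1092*a*c - 1764*a + c^5 + 10*c^4 - 19*c^3 - 364*c^2 - 588*c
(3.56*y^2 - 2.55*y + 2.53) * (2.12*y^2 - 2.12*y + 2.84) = 7.5472*y^4 - 12.9532*y^3 + 20.88*y^2 - 12.6056*y + 7.1852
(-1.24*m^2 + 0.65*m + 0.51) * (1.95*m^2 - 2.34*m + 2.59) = -2.418*m^4 + 4.1691*m^3 - 3.7381*m^2 + 0.4901*m + 1.3209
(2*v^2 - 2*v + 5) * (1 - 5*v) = -10*v^3 + 12*v^2 - 27*v + 5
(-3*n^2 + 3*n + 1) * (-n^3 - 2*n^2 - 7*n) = 3*n^5 + 3*n^4 + 14*n^3 - 23*n^2 - 7*n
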